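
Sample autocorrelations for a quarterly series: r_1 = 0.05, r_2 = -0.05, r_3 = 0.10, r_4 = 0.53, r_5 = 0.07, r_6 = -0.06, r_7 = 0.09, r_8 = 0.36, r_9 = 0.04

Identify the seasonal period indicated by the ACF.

4

The largest autocorrelation is r_4 = 0.53, with a weaker echo at lag 8 (0.36); the remaining lags stay at or below 0.10.
The dominant spike at lag 4 indicates a seasonal period of 4.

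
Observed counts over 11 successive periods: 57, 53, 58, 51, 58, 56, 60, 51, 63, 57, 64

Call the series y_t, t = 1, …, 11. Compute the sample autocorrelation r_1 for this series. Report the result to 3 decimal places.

Mean ȳ = (57 + 53 + 58 + 51 + 58 + 56 + 60 + 51 + 63 + 57 + 64)/11 = 57.0909
Numerator Σ_{t=1}^{10}(y_t−ȳ)(y_{t+1}−ȳ) = -73.4628
Denominator Σ(y_t−ȳ)² = 184.9091
r_1 = -73.4628 / 184.9091 = -0.397

-0.397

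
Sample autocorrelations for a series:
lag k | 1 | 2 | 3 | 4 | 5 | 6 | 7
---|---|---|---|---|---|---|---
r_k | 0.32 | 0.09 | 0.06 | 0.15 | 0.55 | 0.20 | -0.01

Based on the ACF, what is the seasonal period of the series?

5

The largest autocorrelation is r_5 = 0.55; the remaining lags stay at or below 0.32. The elevated value at lag 1 (0.32), dropping to 0.09 at lag 2, reflects decaying short-term dependence rather than seasonality.
The dominant spike at lag 5 indicates a seasonal period of 5.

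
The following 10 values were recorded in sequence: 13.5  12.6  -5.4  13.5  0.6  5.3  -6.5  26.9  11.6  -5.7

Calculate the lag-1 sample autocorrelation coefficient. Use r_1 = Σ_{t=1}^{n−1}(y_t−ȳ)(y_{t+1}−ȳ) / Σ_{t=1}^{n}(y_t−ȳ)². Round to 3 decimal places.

-0.332

Mean ȳ = (13.5 + 12.6 − 5.4 + 13.5 + 0.6 + 5.3 − 6.5 + 26.9 + 11.6 − 5.7)/10 = 6.6400
Numerator Σ_{t=1}^{9}(y_t−ȳ)(y_{t+1}−ȳ) = -356.1336
Denominator Σ(y_t−ȳ)² = 1072.8840
r_1 = -356.1336 / 1072.8840 = -0.332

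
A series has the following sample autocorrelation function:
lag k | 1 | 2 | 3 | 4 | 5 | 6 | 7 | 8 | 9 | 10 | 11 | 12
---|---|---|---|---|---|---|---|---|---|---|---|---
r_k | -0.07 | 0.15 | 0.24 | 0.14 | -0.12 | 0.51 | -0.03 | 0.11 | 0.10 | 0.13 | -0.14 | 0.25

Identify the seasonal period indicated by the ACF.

6

The largest autocorrelation is r_6 = 0.51, with a weaker echo at lag 12 (0.25); the remaining lags stay at or below 0.24.
The dominant spike at lag 6 indicates a seasonal period of 6.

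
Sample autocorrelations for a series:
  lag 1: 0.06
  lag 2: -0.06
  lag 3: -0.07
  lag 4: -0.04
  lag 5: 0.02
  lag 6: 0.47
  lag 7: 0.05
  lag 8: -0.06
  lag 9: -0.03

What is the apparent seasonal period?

6

The largest autocorrelation is r_6 = 0.47; the remaining lags stay at or below 0.06.
The dominant spike at lag 6 indicates a seasonal period of 6.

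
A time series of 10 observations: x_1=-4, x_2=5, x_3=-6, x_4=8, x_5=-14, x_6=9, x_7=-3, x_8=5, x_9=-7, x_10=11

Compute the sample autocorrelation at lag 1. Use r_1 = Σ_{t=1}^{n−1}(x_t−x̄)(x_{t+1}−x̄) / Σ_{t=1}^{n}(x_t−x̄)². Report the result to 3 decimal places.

-0.788

Mean x̄ = (-4 + 5 − 6 + 8 − 14 + 9 − 3 + 5 − 7 + 11)/10 = 0.4000
Numerator Σ_{t=1}^{9}(x_t−x̄)(x_{t+1}−x̄) = -488.9600
Denominator Σ(x_t−x̄)² = 620.4000
r_1 = -488.9600 / 620.4000 = -0.788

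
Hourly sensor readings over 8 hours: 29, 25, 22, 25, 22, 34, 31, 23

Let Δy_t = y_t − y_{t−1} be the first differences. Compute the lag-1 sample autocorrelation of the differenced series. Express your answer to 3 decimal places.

First differences Δy: -4, -3, 3, -3, 12, -3, -8
Mean of differences = -0.8571
Numerator Σ(Δy_t−Δȳ)(Δy_{t+1}−Δȳ) = -49.5918
Denominator Σ(Δy_t−Δȳ)² = 254.8571
r_1(Δy) = -49.5918 / 254.8571 = -0.195

-0.195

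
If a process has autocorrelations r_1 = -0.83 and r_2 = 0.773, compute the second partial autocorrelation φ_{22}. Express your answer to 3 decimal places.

0.270

φ_{22} = (r_2 − r_1²) / (1 − r_1²)
r_1² = (-0.83)² = 0.6889
Numerator = 0.773 − 0.6889 = 0.0841; denominator = 1 − 0.6889 = 0.3111
φ_{22} = 0.0841 / 0.3111 = 0.270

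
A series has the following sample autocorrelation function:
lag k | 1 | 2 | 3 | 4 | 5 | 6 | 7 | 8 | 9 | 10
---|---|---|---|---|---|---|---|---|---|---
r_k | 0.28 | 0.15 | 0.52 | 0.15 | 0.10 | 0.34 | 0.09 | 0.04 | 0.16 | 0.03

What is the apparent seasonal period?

3

The largest autocorrelation is r_3 = 0.52, with a weaker echo at lag 6 (0.34); the remaining lags stay at or below 0.28. The elevated value at lag 1 (0.28), dropping to 0.15 at lag 2, reflects decaying short-term dependence rather than seasonality.
The dominant spike at lag 3 indicates a seasonal period of 3.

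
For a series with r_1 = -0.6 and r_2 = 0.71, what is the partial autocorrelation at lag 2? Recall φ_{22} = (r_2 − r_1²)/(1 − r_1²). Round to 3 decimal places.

φ_{22} = (r_2 − r_1²) / (1 − r_1²)
r_1² = (-0.6)² = 0.36
Numerator = 0.71 − 0.3600 = 0.3500; denominator = 1 − 0.3600 = 0.6400
φ_{22} = 0.3500 / 0.6400 = 0.547

0.547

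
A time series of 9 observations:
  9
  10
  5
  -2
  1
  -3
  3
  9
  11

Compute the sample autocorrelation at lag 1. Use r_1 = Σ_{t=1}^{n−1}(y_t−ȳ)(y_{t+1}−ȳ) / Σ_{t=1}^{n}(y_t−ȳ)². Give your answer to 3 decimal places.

Mean ȳ = (9 + 10 + 5 − 2 + 1 − 3 + 3 + 9 + 11)/9 = 4.7778
Numerator Σ_{t=1}^{8}(y_t−ȳ)(y_{t+1}−ȳ) = 109.2840
Denominator Σ(y_t−ȳ)² = 225.5556
r_1 = 109.2840 / 225.5556 = 0.485

0.485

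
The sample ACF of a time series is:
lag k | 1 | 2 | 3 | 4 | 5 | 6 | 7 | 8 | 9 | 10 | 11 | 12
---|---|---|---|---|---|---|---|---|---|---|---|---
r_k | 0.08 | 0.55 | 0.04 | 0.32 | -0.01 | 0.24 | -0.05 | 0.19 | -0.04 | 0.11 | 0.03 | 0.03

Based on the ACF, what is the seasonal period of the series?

2

The largest autocorrelation is r_2 = 0.55, with weaker echoes at lags 4 (0.32), 6 (0.24) and 8 (0.19); the remaining lags stay at or below 0.11.
The dominant spike at lag 2 indicates a seasonal period of 2.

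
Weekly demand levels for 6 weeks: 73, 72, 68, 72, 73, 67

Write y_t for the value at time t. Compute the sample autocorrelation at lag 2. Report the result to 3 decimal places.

-0.442

Mean ȳ = (73 + 72 + 68 + 72 + 73 + 67)/6 = 70.8333
Deviations from mean: 2.1667, 1.1667, -2.8333, 1.1667, 2.1667, -3.8333
Numerator Σ_{t=1}^{4}(y_t−ȳ)(y_{t+2}−ȳ) = -15.3889
Denominator Σ(y_t−ȳ)² = 34.8333
r_2 = -15.3889 / 34.8333 = -0.442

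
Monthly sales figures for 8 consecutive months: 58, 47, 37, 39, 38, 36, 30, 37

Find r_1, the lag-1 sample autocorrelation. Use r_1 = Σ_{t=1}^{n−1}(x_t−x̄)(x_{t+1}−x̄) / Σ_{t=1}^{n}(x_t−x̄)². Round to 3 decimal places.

Mean x̄ = (58 + 47 + 37 + 39 + 38 + 36 + 30 + 37)/8 = 40.2500
Deviations from mean: 17.7500, 6.7500, -3.2500, -1.2500, -2.2500, -4.2500, -10.2500, -3.2500
Numerator Σ_{t=1}^{7}(x_t−x̄)(x_{t+1}−x̄) = 191.1875
Denominator Σ(x_t−x̄)² = 511.5000
r_1 = 191.1875 / 511.5000 = 0.374

0.374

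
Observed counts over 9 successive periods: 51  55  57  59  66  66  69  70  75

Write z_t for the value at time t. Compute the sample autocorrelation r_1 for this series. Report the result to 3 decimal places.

0.609

Mean z̄ = (51 + 55 + 57 + 59 + 66 + 66 + 69 + 70 + 75)/9 = 63.1111
Numerator Σ_{t=1}^{8}(z_t−z̄)(z_{t+1}−z̄) = 308.8765
Denominator Σ(z_t−z̄)² = 506.8889
r_1 = 308.8765 / 506.8889 = 0.609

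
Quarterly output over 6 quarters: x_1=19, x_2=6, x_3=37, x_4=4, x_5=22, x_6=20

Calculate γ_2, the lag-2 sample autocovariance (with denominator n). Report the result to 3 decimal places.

Mean x̄ = (19 + 6 + 37 + 4 + 22 + 20)/6 = 18.0000
Σ_{t=1}^{4}(x_t−x̄)(x_{t+2}−x̄) = 235.0000
γ_2 = 235.0000 / 6 = 39.167

39.167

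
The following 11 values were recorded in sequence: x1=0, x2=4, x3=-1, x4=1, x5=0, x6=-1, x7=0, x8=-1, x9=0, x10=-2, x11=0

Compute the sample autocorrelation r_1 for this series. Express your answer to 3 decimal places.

Mean x̄ = (0 + 4 − 1 + 1 + 0 − 1 + 0 − 1 + 0 − 2 + 0)/11 = 0.0000
Numerator Σ_{t=1}^{10}(x_t−x̄)(x_{t+1}−x̄) = -5.0000
Denominator Σ(x_t−x̄)² = 24.0000
r_1 = -5.0000 / 24.0000 = -0.208

-0.208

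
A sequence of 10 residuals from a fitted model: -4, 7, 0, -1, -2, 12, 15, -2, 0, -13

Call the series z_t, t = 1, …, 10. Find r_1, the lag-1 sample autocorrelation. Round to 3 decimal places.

0.107

Mean z̄ = (-4 + 7 + 0 − 1 − 2 + 12 + 15 − 2 + 0 − 13)/10 = 1.2000
Numerator Σ_{t=1}^{9}(z_t−z̄)(z_{t+1}−z̄) = 63.7600
Denominator Σ(z_t−z̄)² = 597.6000
r_1 = 63.7600 / 597.6000 = 0.107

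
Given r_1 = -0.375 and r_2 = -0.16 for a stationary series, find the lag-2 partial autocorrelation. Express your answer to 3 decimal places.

-0.350

φ_{22} = (r_2 − r_1²) / (1 − r_1²)
r_1² = (-0.375)² = 0.140625
Numerator = -0.16 − 0.1406 = -0.3006; denominator = 1 − 0.1406 = 0.8594
φ_{22} = -0.3006 / 0.8594 = -0.350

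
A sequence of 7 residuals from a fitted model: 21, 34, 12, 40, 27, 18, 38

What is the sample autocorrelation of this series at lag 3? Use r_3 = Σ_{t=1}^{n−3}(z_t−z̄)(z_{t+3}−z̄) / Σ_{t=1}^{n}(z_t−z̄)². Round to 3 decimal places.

0.291

Mean z̄ = (21 + 34 + 12 + 40 + 27 + 18 + 38)/7 = 27.1429
Deviations from mean: -6.1429, 6.8571, -15.1429, 12.8571, -0.1429, -9.1429, 10.8571
Numerator Σ_{t=1}^{4}(z_t−z̄)(z_{t+3}−z̄) = 198.0816
Denominator Σ(z_t−z̄)² = 680.8571
r_3 = 198.0816 / 680.8571 = 0.291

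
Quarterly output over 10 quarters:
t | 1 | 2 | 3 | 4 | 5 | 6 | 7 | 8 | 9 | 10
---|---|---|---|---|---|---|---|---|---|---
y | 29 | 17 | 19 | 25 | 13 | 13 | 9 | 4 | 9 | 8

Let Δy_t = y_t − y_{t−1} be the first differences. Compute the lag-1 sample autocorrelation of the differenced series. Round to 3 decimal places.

-0.341

First differences Δy: -12, 2, 6, -12, 0, -4, -5, 5, -1
Mean of differences = -2.3333
Numerator Σ(Δy_t−Δȳ)(Δy_{t+1}−Δȳ) = -118.1111
Denominator Σ(Δy_t−Δȳ)² = 346.0000
r_1(Δy) = -118.1111 / 346.0000 = -0.341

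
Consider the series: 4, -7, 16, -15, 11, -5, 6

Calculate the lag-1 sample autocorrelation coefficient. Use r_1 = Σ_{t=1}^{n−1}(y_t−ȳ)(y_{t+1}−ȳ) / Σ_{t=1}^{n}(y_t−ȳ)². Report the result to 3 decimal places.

-0.886

Mean ȳ = (4 − 7 + 16 − 15 + 11 − 5 + 6)/7 = 1.4286
Σ(y_t−ȳ)(y_{t+1}−ȳ) = (-21.6735) + (-122.8163) + (-239.3878) + (-157.2449) + (-61.5306) + (-29.3878) = -632.0408
Denominator Σ(y_t−ȳ)² = 713.7143
r_1 = -632.0408 / 713.7143 = -0.886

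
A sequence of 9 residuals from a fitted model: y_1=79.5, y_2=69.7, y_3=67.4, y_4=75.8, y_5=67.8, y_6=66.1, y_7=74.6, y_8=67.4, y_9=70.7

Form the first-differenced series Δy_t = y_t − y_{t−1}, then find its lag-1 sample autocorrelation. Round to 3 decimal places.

-0.422

First differences Δy: -9.8, -2.3, 8.4, -8.0, -1.7, 8.5, -7.2, 3.3
Mean of differences = -1.1000
Numerator Σ(Δy_t−Δȳ)(Δy_{t+1}−Δȳ) = -153.5300
Denominator Σ(Δy_t−Δȳ)² = 364.0800
r_1(Δy) = -153.5300 / 364.0800 = -0.422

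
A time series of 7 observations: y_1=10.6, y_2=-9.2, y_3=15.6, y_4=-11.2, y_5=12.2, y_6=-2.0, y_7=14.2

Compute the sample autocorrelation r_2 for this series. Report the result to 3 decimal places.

Mean ȳ = (10.6 − 9.2 + 15.6 − 11.2 + 12.2 − 2.0 + 14.2)/7 = 4.3143
Deviations from mean: 6.2857, -13.5143, 11.2857, -15.5143, 7.8857, -6.3143, 9.8857
Σ(y_t−ȳ)(y_{t+2}−ȳ) = (70.9388) + (209.6645) + (88.9959) + (97.9616) + (77.9559) = 545.5167
Denominator Σ(y_t−ȳ)² = 789.9886
r_2 = 545.5167 / 789.9886 = 0.691

0.691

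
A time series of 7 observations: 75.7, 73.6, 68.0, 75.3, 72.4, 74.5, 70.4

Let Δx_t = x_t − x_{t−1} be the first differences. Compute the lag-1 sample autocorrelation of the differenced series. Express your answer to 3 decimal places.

First differences Δx: -2.1, -5.6, 7.3, -2.9, 2.1, -4.1
Mean of differences = -0.8833
Numerator Σ(Δx_t−Δx̄)(Δx_{t+1}−Δx̄) = -64.9753
Denominator Σ(Δx_t−Δx̄)² = 114.0083
r_1(Δx) = -64.9753 / 114.0083 = -0.570

-0.570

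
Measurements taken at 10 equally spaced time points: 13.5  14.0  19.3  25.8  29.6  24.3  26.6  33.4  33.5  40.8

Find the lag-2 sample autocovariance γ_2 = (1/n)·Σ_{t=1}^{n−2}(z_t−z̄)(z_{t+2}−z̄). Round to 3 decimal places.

Mean z̄ = (13.5 + 14.0 + 19.3 + 25.8 + 29.6 + 24.3 + 26.6 + 33.4 + 33.5 + 40.8)/10 = 26.0800
Σ_{t=1}^{8}(z_t−z̄)(z_{t+2}−z̄) = 165.7172
γ_2 = 165.7172 / 10 = 16.572

16.572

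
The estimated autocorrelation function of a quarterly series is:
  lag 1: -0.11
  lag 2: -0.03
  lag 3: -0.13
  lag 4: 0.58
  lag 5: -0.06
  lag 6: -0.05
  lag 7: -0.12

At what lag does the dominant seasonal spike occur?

The largest autocorrelation is r_4 = 0.58; the remaining lags stay at or below -0.03.
The dominant spike at lag 4 indicates a seasonal period of 4.

4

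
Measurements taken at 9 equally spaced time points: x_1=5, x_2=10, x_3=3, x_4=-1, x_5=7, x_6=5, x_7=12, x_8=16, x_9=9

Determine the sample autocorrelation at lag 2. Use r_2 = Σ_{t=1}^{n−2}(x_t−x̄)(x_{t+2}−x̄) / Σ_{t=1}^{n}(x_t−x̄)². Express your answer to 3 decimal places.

-0.025

Mean x̄ = (5 + 10 + 3 − 1 + 7 + 5 + 12 + 16 + 9)/9 = 7.3333
Σ(x_t−x̄)(x_{t+2}−x̄) = (10.1111) + (-22.2222) + (1.4444) + (19.4444) + (-1.5556) + (-20.2222) + (7.7778) = -5.2222
Denominator Σ(x_t−x̄)² = 206.0000
r_2 = -5.2222 / 206.0000 = -0.025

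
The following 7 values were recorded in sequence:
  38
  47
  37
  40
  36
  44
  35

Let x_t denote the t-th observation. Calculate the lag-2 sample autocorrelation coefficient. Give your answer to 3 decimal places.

Mean x̄ = (38 + 47 + 37 + 40 + 36 + 44 + 35)/7 = 39.5714
Deviations from mean: -1.5714, 7.4286, -2.5714, 0.4286, -3.5714, 4.4286, -4.5714
Σ(x_t−x̄)(x_{t+2}−x̄) = (4.0408) + (3.1837) + (9.1837) + (1.8980) + (16.3265) = 34.6327
Denominator Σ(x_t−x̄)² = 117.7143
r_2 = 34.6327 / 117.7143 = 0.294

0.294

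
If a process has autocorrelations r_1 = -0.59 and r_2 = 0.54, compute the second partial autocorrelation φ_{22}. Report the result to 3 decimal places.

φ_{22} = (r_2 − r_1²) / (1 − r_1²)
r_1² = (-0.59)² = 0.3481
Numerator = 0.54 − 0.3481 = 0.1919; denominator = 1 − 0.3481 = 0.6519
φ_{22} = 0.1919 / 0.6519 = 0.294

0.294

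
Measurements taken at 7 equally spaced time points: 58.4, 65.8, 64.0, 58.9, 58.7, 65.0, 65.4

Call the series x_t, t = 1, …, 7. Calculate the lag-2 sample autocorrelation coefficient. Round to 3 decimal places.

-0.626

Mean x̄ = (58.4 + 65.8 + 64.0 + 58.9 + 58.7 + 65.0 + 65.4)/7 = 62.3143
Deviations from mean: -3.9143, 3.4857, 1.6857, -3.4143, -3.6143, 2.6857, 3.0857
Numerator Σ_{t=1}^{5}(x_t−x̄)(x_{t+2}−x̄) = -44.9147
Denominator Σ(x_t−x̄)² = 71.7686
r_2 = -44.9147 / 71.7686 = -0.626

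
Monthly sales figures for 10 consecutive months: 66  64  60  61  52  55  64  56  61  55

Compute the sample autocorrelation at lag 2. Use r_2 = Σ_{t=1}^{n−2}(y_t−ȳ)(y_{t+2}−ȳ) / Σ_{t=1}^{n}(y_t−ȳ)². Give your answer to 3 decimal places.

Mean ȳ = (66 + 64 + 60 + 61 + 52 + 55 + 64 + 56 + 61 + 55)/10 = 59.4000
Numerator Σ_{t=1}^{8}(y_t−ȳ)(y_{t+2}−ȳ) = 3.0800
Denominator Σ(y_t−ȳ)² = 196.4000
r_2 = 3.0800 / 196.4000 = 0.016

0.016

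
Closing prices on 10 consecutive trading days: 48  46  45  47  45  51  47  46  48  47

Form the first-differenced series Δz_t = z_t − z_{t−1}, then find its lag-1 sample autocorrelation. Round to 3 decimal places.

-0.561

First differences Δz: -2, -1, 2, -2, 6, -4, -1, 2, -1
Mean of differences = -0.1111
Numerator Σ(Δz_t−Δz̄)(Δz_{t+1}−Δz̄) = -39.7901
Denominator Σ(Δz_t−Δz̄)² = 70.8889
r_1(Δz) = -39.7901 / 70.8889 = -0.561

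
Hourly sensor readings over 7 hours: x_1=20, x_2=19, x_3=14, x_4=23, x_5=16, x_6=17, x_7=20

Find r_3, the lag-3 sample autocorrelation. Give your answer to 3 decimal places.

Mean x̄ = (20 + 19 + 14 + 23 + 16 + 17 + 20)/7 = 18.4286
Deviations from mean: 1.5714, 0.5714, -4.4286, 4.5714, -2.4286, -1.4286, 1.5714
Σ(x_t−x̄)(x_{t+3}−x̄) = (7.1837) + (-1.3878) + (6.3265) + (7.1837) = 19.3061
Denominator Σ(x_t−x̄)² = 53.7143
r_3 = 19.3061 / 53.7143 = 0.359

0.359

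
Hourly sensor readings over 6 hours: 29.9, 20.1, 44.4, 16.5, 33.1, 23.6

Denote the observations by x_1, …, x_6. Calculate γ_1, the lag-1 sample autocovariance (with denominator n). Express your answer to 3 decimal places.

-69.021

Mean x̄ = (29.9 + 20.1 + 44.4 + 16.5 + 33.1 + 23.6)/6 = 27.9333
Σ_{t=1}^{5}(x_t−x̄)(x_{t+1}−x̄) = -414.1244
γ_1 = -414.1244 / 6 = -69.021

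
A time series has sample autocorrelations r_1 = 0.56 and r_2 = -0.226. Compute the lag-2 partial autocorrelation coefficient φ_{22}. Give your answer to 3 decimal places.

φ_{22} = (r_2 − r_1²) / (1 − r_1²)
r_1² = (0.56)² = 0.3136
Numerator = -0.226 − 0.3136 = -0.5396; denominator = 1 − 0.3136 = 0.6864
φ_{22} = -0.5396 / 0.6864 = -0.786

-0.786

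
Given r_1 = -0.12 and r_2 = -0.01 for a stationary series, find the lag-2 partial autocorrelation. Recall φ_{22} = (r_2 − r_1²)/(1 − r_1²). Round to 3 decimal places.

φ_{22} = (r_2 − r_1²) / (1 − r_1²)
r_1² = (-0.12)² = 0.0144
Numerator = -0.01 − 0.0144 = -0.0244; denominator = 1 − 0.0144 = 0.9856
φ_{22} = -0.0244 / 0.9856 = -0.025

-0.025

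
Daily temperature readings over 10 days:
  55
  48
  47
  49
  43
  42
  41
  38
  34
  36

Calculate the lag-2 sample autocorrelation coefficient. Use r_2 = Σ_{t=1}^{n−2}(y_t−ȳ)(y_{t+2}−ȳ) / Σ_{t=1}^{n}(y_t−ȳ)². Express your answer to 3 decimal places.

0.340

Mean ȳ = (55 + 48 + 47 + 49 + 43 + 42 + 41 + 38 + 34 + 36)/10 = 43.3000
Numerator Σ_{t=1}^{8}(y_t−ȳ)(y_{t+2}−ȳ) = 129.2200
Denominator Σ(y_t−ȳ)² = 380.1000
r_2 = 129.2200 / 380.1000 = 0.340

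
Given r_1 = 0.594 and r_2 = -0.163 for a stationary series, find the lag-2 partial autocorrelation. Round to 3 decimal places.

φ_{22} = (r_2 − r_1²) / (1 − r_1²)
r_1² = (0.594)² = 0.352836
Numerator = -0.163 − 0.3528 = -0.5158; denominator = 1 − 0.3528 = 0.6472
φ_{22} = -0.5158 / 0.6472 = -0.797

-0.797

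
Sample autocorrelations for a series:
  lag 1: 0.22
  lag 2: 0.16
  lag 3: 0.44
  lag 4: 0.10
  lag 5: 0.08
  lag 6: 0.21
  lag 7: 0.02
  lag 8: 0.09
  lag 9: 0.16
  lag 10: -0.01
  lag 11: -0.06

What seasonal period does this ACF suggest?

3

The largest autocorrelation is r_3 = 0.44; the remaining lags stay at or below 0.22. The elevated value at lag 1 (0.22), dropping to 0.16 at lag 2, reflects decaying short-term dependence rather than seasonality.
The dominant spike at lag 3 indicates a seasonal period of 3.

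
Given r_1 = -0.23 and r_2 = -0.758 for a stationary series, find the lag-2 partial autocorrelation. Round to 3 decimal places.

-0.856

φ_{22} = (r_2 − r_1²) / (1 − r_1²)
r_1² = (-0.23)² = 0.0529
Numerator = -0.758 − 0.0529 = -0.8109; denominator = 1 − 0.0529 = 0.9471
φ_{22} = -0.8109 / 0.9471 = -0.856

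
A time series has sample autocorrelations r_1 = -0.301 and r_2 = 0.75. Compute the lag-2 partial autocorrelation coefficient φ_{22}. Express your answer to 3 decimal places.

φ_{22} = (r_2 − r_1²) / (1 − r_1²)
r_1² = (-0.301)² = 0.090601
Numerator = 0.75 − 0.0906 = 0.6594; denominator = 1 − 0.0906 = 0.9094
φ_{22} = 0.6594 / 0.9094 = 0.725

0.725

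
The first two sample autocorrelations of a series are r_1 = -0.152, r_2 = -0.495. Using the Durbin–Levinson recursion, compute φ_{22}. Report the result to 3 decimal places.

φ_{22} = (r_2 − r_1²) / (1 − r_1²)
r_1² = (-0.152)² = 0.023104
Numerator = -0.495 − 0.0231 = -0.5181; denominator = 1 − 0.0231 = 0.9769
φ_{22} = -0.5181 / 0.9769 = -0.530

-0.530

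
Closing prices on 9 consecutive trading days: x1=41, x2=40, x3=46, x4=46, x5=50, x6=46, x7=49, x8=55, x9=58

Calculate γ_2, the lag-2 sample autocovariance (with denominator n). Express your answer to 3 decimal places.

3.071

Mean x̄ = (41 + 40 + 46 + 46 + 50 + 46 + 49 + 55 + 58)/9 = 47.8889
Σ_{t=1}^{7}(x_t−x̄)(x_{t+2}−x̄) = 27.6420
γ_2 = 27.6420 / 9 = 3.071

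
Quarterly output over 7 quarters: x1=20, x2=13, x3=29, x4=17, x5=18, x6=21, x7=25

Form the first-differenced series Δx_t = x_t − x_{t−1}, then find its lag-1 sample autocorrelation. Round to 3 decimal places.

-0.655

First differences Δx: -7, 16, -12, 1, 3, 4
Mean of differences = 0.8333
Numerator Σ(Δx_t−Δx̄)(Δx_{t+1}−Δx̄) = -308.3611
Denominator Σ(Δx_t−Δx̄)² = 470.8333
r_1(Δx) = -308.3611 / 470.8333 = -0.655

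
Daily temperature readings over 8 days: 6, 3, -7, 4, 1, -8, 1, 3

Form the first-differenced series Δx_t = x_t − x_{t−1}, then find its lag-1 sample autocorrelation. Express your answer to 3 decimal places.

First differences Δx: -3, -10, 11, -3, -9, 9, 2
Mean of differences = -0.4286
Numerator Σ(Δx_t−Δx̄)(Δx_{t+1}−Δx̄) = -150.0408
Denominator Σ(Δx_t−Δx̄)² = 403.7143
r_1(Δx) = -150.0408 / 403.7143 = -0.372

-0.372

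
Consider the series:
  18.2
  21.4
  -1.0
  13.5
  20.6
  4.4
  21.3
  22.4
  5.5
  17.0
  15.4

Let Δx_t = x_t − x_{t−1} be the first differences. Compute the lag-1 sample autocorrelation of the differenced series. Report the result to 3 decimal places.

-0.515

First differences Δx: 3.2, -22.4, 14.5, 7.1, -16.2, 16.9, 1.1, -16.9, 11.5, -1.6
Mean of differences = -0.2800
Numerator Σ(Δx_t−Δx̄)(Δx_{t+1}−Δx̄) = -896.3904
Denominator Σ(Δx_t−Δx̄)² = 1741.5560
r_1(Δx) = -896.3904 / 1741.5560 = -0.515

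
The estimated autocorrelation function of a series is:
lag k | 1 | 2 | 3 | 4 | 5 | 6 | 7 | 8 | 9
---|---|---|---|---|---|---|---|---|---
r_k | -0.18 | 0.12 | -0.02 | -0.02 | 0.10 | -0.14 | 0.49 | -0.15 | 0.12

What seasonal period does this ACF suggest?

7

The largest autocorrelation is r_7 = 0.49; the remaining lags stay at or below 0.12.
The dominant spike at lag 7 indicates a seasonal period of 7.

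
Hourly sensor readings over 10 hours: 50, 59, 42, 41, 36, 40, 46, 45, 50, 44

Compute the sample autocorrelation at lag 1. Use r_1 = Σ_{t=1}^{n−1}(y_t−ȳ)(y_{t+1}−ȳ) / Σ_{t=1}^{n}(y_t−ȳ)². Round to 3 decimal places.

Mean ȳ = (50 + 59 + 42 + 41 + 36 + 40 + 46 + 45 + 50 + 44)/10 = 45.3000
Numerator Σ_{t=1}^{9}(y_t−ȳ)(y_{t+1}−ȳ) = 111.2100
Denominator Σ(y_t−ȳ)² = 378.1000
r_1 = 111.2100 / 378.1000 = 0.294

0.294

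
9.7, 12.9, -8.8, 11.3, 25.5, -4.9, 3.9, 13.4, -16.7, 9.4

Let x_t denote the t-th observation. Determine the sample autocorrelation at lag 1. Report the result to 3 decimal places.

-0.364

Mean x̄ = (9.7 + 12.9 − 8.8 + 11.3 + 25.5 − 4.9 + 3.9 + 13.4 − 16.7 + 9.4)/10 = 5.5700
Numerator Σ_{t=1}^{9}(x_t−x̄)(x_{t+1}−x̄) = -507.1269
Denominator Σ(x_t−x̄)² = 1391.6610
r_1 = -507.1269 / 1391.6610 = -0.364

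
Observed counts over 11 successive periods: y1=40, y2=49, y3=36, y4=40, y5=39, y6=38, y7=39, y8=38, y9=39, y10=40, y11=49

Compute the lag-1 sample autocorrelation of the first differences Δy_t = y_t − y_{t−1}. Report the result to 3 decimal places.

First differences Δy: 9, -13, 4, -1, -1, 1, -1, 1, 1, 9
Mean of differences = 0.9000
Numerator Σ(Δy_t−Δȳ)(Δy_{t+1}−Δȳ) = -157.7100
Denominator Σ(Δy_t−Δȳ)² = 344.9000
r_1(Δy) = -157.7100 / 344.9000 = -0.457

-0.457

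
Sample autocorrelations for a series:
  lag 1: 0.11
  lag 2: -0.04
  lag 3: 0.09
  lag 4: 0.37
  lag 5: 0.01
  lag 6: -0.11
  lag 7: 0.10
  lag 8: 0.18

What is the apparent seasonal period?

4

The largest autocorrelation is r_4 = 0.37, with a weaker echo at lag 8 (0.18); the remaining lags stay at or below 0.11.
The dominant spike at lag 4 indicates a seasonal period of 4.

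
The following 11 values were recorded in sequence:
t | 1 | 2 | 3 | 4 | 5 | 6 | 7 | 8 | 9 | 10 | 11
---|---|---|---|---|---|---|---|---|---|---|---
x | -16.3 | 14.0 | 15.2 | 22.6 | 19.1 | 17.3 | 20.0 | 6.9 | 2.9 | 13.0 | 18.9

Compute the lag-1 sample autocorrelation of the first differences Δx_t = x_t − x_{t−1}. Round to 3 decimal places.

0.040

First differences Δx: 30.3, 1.2, 7.4, -3.5, -1.8, 2.7, -13.1, -4.0, 10.1, 5.9
Mean of differences = 3.5200
Numerator Σ(Δx_t−Δx̄)(Δx_{t+1}−Δx̄) = 48.1296
Denominator Σ(Δx_t−Δx̄)² = 1197.5960
r_1(Δx) = 48.1296 / 1197.5960 = 0.040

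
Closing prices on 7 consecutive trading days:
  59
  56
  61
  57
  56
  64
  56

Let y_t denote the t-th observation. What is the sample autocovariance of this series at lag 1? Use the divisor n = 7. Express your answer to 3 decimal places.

-4.985

Mean ȳ = (59 + 56 + 61 + 57 + 56 + 64 + 56)/7 = 58.4286
Deviations: 0.5714, -2.4286, 2.5714, -1.4286, -2.4286, 5.5714, -2.4286
Σ_{t=1}^{6}(y_t−ȳ)(y_{t+1}−ȳ) = -34.8980
γ_1 = -34.8980 / 7 = -4.985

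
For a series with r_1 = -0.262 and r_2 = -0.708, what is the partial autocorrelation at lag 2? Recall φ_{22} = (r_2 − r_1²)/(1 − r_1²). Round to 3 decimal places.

-0.834

φ_{22} = (r_2 − r_1²) / (1 − r_1²)
r_1² = (-0.262)² = 0.068644
Numerator = -0.708 − 0.0686 = -0.7766; denominator = 1 − 0.0686 = 0.9314
φ_{22} = -0.7766 / 0.9314 = -0.834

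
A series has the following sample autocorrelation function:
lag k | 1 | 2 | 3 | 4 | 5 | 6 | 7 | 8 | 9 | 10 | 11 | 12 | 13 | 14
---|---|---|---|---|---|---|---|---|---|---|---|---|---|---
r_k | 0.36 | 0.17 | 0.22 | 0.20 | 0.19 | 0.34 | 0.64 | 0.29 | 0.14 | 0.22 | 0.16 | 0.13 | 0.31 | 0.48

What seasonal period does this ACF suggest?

7

The largest autocorrelation is r_7 = 0.64, with a weaker echo at lag 14 (0.48); the remaining lags stay at or below 0.36. The elevated value at lag 1 (0.36), dropping to 0.17 at lag 2, reflects decaying short-term dependence rather than seasonality.
The dominant spike at lag 7 indicates a seasonal period of 7.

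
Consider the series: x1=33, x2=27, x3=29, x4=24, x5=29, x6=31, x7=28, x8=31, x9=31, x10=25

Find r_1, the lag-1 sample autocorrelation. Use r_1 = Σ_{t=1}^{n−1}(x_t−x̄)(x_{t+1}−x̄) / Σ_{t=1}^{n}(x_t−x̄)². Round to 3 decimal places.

-0.223

Mean x̄ = (33 + 27 + 29 + 24 + 29 + 31 + 28 + 31 + 31 + 25)/10 = 28.8000
Numerator Σ_{t=1}^{9}(x_t−x̄)(x_{t+1}−x̄) = -16.4400
Denominator Σ(x_t−x̄)² = 73.6000
r_1 = -16.4400 / 73.6000 = -0.223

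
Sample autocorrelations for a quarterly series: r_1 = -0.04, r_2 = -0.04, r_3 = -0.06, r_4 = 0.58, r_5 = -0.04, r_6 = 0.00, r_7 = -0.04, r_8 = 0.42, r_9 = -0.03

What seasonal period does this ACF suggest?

4

The largest autocorrelation is r_4 = 0.58, with a weaker echo at lag 8 (0.42); the remaining lags stay at or below 0.00.
The dominant spike at lag 4 indicates a seasonal period of 4.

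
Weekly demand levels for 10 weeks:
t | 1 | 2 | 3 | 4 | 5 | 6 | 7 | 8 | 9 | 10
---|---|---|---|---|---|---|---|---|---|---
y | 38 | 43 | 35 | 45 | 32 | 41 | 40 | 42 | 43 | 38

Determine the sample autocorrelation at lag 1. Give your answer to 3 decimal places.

-0.651

Mean ȳ = (38 + 43 + 35 + 45 + 32 + 41 + 40 + 42 + 43 + 38)/10 = 39.7000
Numerator Σ_{t=1}^{9}(y_t−ȳ)(y_{t+1}−ȳ) = -93.7900
Denominator Σ(y_t−ȳ)² = 144.1000
r_1 = -93.7900 / 144.1000 = -0.651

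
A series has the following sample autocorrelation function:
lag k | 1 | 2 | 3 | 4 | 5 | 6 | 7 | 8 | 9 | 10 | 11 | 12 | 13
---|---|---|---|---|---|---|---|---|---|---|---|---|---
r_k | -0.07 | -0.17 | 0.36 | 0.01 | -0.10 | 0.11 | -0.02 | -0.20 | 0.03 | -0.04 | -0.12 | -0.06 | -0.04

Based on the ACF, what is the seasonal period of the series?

3

The largest autocorrelation is r_3 = 0.36; the remaining lags stay at or below 0.11.
The dominant spike at lag 3 indicates a seasonal period of 3.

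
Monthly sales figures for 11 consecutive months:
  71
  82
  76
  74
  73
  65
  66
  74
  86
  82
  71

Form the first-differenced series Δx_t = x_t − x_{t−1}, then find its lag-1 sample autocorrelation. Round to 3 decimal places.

First differences Δx: 11, -6, -2, -1, -8, 1, 8, 12, -4, -11
Mean of differences = 0.0000
Numerator Σ(Δx_t−Δx̄)(Δx_{t+1}−Δx̄) = 48.0000
Denominator Σ(Δx_t−Δx̄)² = 572.0000
r_1(Δx) = 48.0000 / 572.0000 = 0.084

0.084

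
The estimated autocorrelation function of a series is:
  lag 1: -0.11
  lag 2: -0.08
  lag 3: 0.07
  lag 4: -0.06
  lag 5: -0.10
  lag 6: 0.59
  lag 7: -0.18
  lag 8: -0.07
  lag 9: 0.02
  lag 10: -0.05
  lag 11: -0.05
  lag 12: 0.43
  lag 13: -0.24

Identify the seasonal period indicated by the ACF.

6

The largest autocorrelation is r_6 = 0.59, with a weaker echo at lag 12 (0.43); the remaining lags stay at or below 0.07.
The dominant spike at lag 6 indicates a seasonal period of 6.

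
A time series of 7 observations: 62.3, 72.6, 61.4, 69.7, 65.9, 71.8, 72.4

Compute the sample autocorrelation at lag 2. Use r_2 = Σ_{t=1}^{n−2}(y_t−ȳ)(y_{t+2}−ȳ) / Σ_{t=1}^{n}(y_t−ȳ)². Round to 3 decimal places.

Mean ȳ = (62.3 + 72.6 + 61.4 + 69.7 + 65.9 + 71.8 + 72.4)/7 = 68.0143
Deviations from mean: -5.7143, 4.5857, -6.6143, 1.6857, -2.1143, 3.7857, 4.3857
Σ(y_t−ȳ)(y_{t+2}−ȳ) = (37.7959) + (7.7302) + (13.9845) + (6.3816) + (-9.2727) = 56.6196
Denominator Σ(y_t−ȳ)² = 138.3086
r_2 = 56.6196 / 138.3086 = 0.409

0.409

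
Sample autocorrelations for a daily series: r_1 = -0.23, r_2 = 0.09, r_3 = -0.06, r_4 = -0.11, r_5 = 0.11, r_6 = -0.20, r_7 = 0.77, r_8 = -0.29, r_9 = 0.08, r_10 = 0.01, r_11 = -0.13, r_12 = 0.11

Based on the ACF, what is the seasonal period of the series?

7

The largest autocorrelation is r_7 = 0.77; the remaining lags stay at or below 0.11.
The dominant spike at lag 7 indicates a seasonal period of 7.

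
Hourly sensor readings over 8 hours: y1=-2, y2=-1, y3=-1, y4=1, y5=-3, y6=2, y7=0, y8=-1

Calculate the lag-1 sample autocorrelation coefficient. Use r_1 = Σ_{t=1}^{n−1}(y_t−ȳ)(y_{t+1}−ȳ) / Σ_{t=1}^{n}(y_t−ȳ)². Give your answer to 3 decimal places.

-0.483

Mean ȳ = (-2 − 1 − 1 + 1 − 3 + 2 + 0 − 1)/8 = -0.6250
Deviations from mean: -1.3750, -0.3750, -0.3750, 1.6250, -2.3750, 2.6250, 0.6250, -0.3750
Numerator Σ_{t=1}^{7}(y_t−ȳ)(y_{t+1}−ȳ) = -8.6406
Denominator Σ(y_t−ȳ)² = 17.8750
r_1 = -8.6406 / 17.8750 = -0.483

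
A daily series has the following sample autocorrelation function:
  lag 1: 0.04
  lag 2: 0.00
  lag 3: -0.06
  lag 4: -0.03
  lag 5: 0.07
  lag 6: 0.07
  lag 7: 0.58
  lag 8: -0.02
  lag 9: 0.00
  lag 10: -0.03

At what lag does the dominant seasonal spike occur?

The largest autocorrelation is r_7 = 0.58; the remaining lags stay at or below 0.07.
The dominant spike at lag 7 indicates a seasonal period of 7.

7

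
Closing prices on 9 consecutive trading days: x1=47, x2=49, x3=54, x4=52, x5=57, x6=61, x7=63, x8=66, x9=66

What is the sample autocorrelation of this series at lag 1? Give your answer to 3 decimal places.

Mean x̄ = (47 + 49 + 54 + 52 + 57 + 61 + 63 + 66 + 66)/9 = 57.2222
Numerator Σ_{t=1}^{8}(x_t−x̄)(x_{t+1}−x̄) = 277.2840
Denominator Σ(x_t−x̄)² = 411.5556
r_1 = 277.2840 / 411.5556 = 0.674

0.674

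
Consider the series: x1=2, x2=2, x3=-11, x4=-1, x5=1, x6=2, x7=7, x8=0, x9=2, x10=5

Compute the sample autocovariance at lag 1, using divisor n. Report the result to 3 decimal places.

1.539

Mean x̄ = (2 + 2 − 11 − 1 + 1 + 2 + 7 + 0 + 2 + 5)/10 = 0.9000
Σ_{t=1}^{9}(x_t−x̄)(x_{t+1}−x̄) = 15.3900
γ_1 = 15.3900 / 10 = 1.539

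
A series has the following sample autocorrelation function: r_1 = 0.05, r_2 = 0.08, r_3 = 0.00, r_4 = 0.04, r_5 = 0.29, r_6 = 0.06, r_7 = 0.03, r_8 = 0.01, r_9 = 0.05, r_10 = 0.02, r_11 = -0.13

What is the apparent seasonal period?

The largest autocorrelation is r_5 = 0.29; the remaining lags stay at or below 0.08.
The dominant spike at lag 5 indicates a seasonal period of 5.

5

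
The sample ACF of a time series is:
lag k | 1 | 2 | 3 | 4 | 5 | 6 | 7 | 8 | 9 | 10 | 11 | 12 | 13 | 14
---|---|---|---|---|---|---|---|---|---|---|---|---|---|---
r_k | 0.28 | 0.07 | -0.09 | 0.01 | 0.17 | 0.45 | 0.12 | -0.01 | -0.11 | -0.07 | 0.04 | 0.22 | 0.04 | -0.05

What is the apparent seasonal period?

6

The largest autocorrelation is r_6 = 0.45; the remaining lags stay at or below 0.28. The elevated value at lag 1 (0.28), dropping to 0.07 at lag 2, reflects decaying short-term dependence rather than seasonality.
The dominant spike at lag 6 indicates a seasonal period of 6.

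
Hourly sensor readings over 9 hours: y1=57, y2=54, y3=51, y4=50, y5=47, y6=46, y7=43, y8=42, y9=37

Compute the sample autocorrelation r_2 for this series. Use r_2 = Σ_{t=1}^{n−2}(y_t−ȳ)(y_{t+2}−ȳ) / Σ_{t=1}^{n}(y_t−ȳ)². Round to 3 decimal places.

0.324

Mean ȳ = (57 + 54 + 51 + 50 + 47 + 46 + 43 + 42 + 37)/9 = 47.4444
Numerator Σ_{t=1}^{7}(y_t−ȳ)(y_{t+2}−ȳ) = 101.7160
Denominator Σ(y_t−ȳ)² = 314.2222
r_2 = 101.7160 / 314.2222 = 0.324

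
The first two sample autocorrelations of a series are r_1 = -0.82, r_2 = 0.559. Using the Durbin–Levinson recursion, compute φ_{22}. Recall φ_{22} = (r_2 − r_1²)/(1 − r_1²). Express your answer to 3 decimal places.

φ_{22} = (r_2 − r_1²) / (1 − r_1²)
r_1² = (-0.82)² = 0.6724
Numerator = 0.559 − 0.6724 = -0.1134; denominator = 1 − 0.6724 = 0.3276
φ_{22} = -0.1134 / 0.3276 = -0.346

-0.346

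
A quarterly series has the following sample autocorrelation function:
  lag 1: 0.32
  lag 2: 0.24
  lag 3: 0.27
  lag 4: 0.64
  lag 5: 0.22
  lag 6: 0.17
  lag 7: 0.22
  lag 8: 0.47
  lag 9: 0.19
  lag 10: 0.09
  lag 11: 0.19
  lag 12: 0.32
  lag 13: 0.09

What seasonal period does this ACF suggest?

The largest autocorrelation is r_4 = 0.64, with a weaker echo at lag 8 (0.47); the remaining lags stay at or below 0.32. The elevated value at lag 1 (0.32), dropping to 0.24 at lag 2, reflects decaying short-term dependence rather than seasonality.
The dominant spike at lag 4 indicates a seasonal period of 4.

4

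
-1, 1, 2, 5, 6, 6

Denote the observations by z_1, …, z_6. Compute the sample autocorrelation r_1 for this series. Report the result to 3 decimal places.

Mean z̄ = (-1 + 1 + 2 + 5 + 6 + 6)/6 = 3.1667
Deviations from mean: -4.1667, -2.1667, -1.1667, 1.8333, 2.8333, 2.8333
Numerator Σ_{t=1}^{5}(z_t−z̄)(z_{t+1}−z̄) = 22.6389
Denominator Σ(z_t−z̄)² = 42.8333
r_1 = 22.6389 / 42.8333 = 0.529

0.529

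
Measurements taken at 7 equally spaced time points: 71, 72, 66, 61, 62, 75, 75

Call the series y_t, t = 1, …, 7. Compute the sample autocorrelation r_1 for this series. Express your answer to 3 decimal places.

Mean ȳ = (71 + 72 + 66 + 61 + 62 + 75 + 75)/7 = 68.8571
Σ(y_t−ȳ)(y_{t+1}−ȳ) = (6.7347) + (-8.9796) + (22.4490) + (53.8776) + (-42.1224) + (37.7347) = 69.6939
Denominator Σ(y_t−ȳ)² = 206.8571
r_1 = 69.6939 / 206.8571 = 0.337

0.337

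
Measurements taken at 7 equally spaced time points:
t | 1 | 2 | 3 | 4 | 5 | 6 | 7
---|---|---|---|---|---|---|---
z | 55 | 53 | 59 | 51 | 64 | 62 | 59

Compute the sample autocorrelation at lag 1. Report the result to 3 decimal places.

-0.086

Mean z̄ = (55 + 53 + 59 + 51 + 64 + 62 + 59)/7 = 57.5714
Deviations from mean: -2.5714, -4.5714, 1.4286, -6.5714, 6.4286, 4.4286, 1.4286
Numerator Σ_{t=1}^{6}(z_t−z̄)(z_{t+1}−z̄) = -11.6122
Denominator Σ(z_t−z̄)² = 135.7143
r_1 = -11.6122 / 135.7143 = -0.086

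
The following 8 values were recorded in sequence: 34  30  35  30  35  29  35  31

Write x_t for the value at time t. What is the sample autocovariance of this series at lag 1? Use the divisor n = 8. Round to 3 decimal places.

Mean x̄ = (34 + 30 + 35 + 30 + 35 + 29 + 35 + 31)/8 = 32.3750
Deviations: 1.6250, -2.3750, 2.6250, -2.3750, 2.6250, -3.3750, 2.6250, -1.3750
Σ_{t=1}^{7}(x_t−x̄)(x_{t+1}−x̄) = -43.8906
γ_1 = -43.8906 / 8 = -5.486

-5.486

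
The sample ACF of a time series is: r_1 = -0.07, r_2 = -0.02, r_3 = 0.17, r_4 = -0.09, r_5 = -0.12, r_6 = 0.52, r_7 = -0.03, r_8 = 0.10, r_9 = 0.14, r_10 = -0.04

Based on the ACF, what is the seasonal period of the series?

6

The largest autocorrelation is r_6 = 0.52; the remaining lags stay at or below 0.17.
The dominant spike at lag 6 indicates a seasonal period of 6.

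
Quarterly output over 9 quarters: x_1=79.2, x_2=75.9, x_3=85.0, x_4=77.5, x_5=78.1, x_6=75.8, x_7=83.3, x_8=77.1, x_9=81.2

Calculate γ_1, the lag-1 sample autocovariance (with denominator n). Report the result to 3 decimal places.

-5.565

Mean x̄ = (79.2 + 75.9 + 85.0 + 77.5 + 78.1 + 75.8 + 83.3 + 77.1 + 81.2)/9 = 79.2333
Σ_{t=1}^{8}(x_t−x̄)(x_{t+1}−x̄) = -50.0844
γ_1 = -50.0844 / 9 = -5.565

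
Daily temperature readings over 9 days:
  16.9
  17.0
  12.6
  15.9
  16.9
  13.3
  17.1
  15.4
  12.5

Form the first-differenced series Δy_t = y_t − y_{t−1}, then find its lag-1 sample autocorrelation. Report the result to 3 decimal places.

-0.469

First differences Δy: 0.1, -4.4, 3.3, 1.0, -3.6, 3.8, -1.7, -2.9
Mean of differences = -0.5500
Numerator Σ(Δy_t−Δȳ)(Δy_{t+1}−Δȳ) = -31.6525
Denominator Σ(Δy_t−Δȳ)² = 67.5400
r_1(Δy) = -31.6525 / 67.5400 = -0.469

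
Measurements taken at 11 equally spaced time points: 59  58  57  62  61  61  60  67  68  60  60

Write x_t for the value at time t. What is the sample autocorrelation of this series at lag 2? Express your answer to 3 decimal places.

Mean x̄ = (59 + 58 + 57 + 62 + 61 + 61 + 60 + 67 + 68 + 60 + 60)/11 = 61.1818
Numerator Σ_{t=1}^{9}(x_t−x̄)(x_{t+2}−x̄) = -16.7025
Denominator Σ(x_t−x̄)² = 117.6364
r_2 = -16.7025 / 117.6364 = -0.142

-0.142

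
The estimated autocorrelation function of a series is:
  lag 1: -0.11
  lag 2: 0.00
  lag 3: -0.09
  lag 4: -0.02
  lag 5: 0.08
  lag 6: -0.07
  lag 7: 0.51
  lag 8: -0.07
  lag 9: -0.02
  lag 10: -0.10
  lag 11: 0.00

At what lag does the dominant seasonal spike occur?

The largest autocorrelation is r_7 = 0.51; the remaining lags stay at or below 0.08.
The dominant spike at lag 7 indicates a seasonal period of 7.

7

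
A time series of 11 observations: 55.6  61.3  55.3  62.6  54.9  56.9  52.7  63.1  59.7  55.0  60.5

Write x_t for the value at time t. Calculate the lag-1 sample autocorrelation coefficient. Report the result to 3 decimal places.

Mean x̄ = (55.6 + 61.3 + 55.3 + 62.6 + 54.9 + 56.9 + 52.7 + 63.1 + 59.7 + 55.0 + 60.5)/11 = 57.9636
Numerator Σ_{t=1}^{10}(x_t−x̄)(x_{t+1}−x̄) = -65.2495
Denominator Σ(x_t−x̄)² = 128.1455
r_1 = -65.2495 / 128.1455 = -0.509

-0.509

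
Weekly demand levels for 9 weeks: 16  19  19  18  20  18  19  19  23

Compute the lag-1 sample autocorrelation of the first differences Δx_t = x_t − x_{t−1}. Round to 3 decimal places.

First differences Δx: 3, 0, -1, 2, -2, 1, 0, 4
Mean of differences = 0.8750
Numerator Σ(Δx_t−Δx̄)(Δx_{t+1}−Δx̄) = -8.7656
Denominator Σ(Δx_t−Δx̄)² = 28.8750
r_1(Δx) = -8.7656 / 28.8750 = -0.304

-0.304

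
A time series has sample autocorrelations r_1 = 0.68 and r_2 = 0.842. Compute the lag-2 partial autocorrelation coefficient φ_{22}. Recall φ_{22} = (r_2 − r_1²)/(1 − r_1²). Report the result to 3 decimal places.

φ_{22} = (r_2 − r_1²) / (1 − r_1²)
r_1² = (0.68)² = 0.4624
Numerator = 0.842 − 0.4624 = 0.3796; denominator = 1 − 0.4624 = 0.5376
φ_{22} = 0.3796 / 0.5376 = 0.706

0.706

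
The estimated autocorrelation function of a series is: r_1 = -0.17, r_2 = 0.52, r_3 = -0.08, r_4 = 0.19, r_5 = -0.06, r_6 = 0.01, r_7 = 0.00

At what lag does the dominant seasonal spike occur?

2

The largest autocorrelation is r_2 = 0.52, with a weaker echo at lag 4 (0.19); the remaining lags stay at or below 0.01.
The dominant spike at lag 2 indicates a seasonal period of 2.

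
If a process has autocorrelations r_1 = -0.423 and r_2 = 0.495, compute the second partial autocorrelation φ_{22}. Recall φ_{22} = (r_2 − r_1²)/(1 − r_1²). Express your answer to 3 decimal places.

0.385

φ_{22} = (r_2 − r_1²) / (1 − r_1²)
r_1² = (-0.423)² = 0.178929
Numerator = 0.495 − 0.1789 = 0.3161; denominator = 1 − 0.1789 = 0.8211
φ_{22} = 0.3161 / 0.8211 = 0.385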